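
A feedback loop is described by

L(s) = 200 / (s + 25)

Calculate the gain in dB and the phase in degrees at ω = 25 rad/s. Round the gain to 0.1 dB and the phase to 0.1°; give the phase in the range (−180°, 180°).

15.1 dB, -45.0°

Substitute s = j25:
Numerator: 200 = 200 + j0
Denominator: (j25) + 25 = 25 + j25
|N| = √(200² + 0²) ≈ 200, ∠N ≈ 0.00°
|D| = √(25² + 25²) ≈ 35.355, ∠D ≈ 45.00°
|L| = 200 / 35.355 ≈ 5.6569
Gain = 20 log₁₀(5.6569) ≈ 15.05 dB
∠L = 0.00° − 45.00° = -45.00°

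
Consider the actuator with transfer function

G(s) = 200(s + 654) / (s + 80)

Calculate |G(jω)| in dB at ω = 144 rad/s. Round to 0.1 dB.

58.2 dB

At s = jω = j144:
zero (s+654): 654 + j144 → |·| = √(654²+144²) = √448452 ≈ 669.67, ∠ = arctan(144/654) ≈ 12.42°
pole (s+80): 80 + j144 → |·| = √(80²+144²) = √27136 ≈ 164.73, ∠ = arctan(144/80) ≈ 60.95°
|G| = 200 · 669.67 / 164.73 ≈ 813.05
Gain = 20 log₁₀(813.05) ≈ 58.20 dB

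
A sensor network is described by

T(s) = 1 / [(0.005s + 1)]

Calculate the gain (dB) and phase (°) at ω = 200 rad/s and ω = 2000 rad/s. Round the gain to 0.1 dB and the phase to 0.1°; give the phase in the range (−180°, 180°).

ω = 200: -3.0 dB, -45.0°; ω = 2000: -20.0 dB, -84.3°

At ω = 200 rad/s:
pole (1 + j200·0.005) = 1 + j1 → |·| ≈ 1.4142, ∠ ≈ 45.00°
|T| = 1 · 1 / (1.4142) ≈ 0.70711
Gain = 20 log₁₀(0.70711) ≈ -3.01 dB
∠T = (0°) − (45.00°) = -45.00°

At ω = 2000 rad/s:
pole (1 + j2000·0.005) = 1 + j10 → |·| ≈ 10.05, ∠ ≈ 84.29°
|T| = 1 · 1 / (10.05) ≈ 0.099502
Gain = 20 log₁₀(0.099502) ≈ -20.04 dB
∠T = (0°) − (84.29°) = -84.29°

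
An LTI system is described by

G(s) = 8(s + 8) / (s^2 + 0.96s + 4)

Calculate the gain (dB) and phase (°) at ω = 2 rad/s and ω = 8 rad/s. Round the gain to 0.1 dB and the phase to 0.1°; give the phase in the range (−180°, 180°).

ω = 2: 30.7 dB, -76.0°; ω = 8: 3.5 dB, -127.7°

At s = jω = j2:
zero (s+8): 8 + j2 → |·| = √(8²+2²) = √68 ≈ 8.2462, ∠ = arctan(2/8) ≈ 14.04°
quadratic: (j2)² + 0.96·j2 + 4 = 0 + j1.92 → |·| ≈ 1.92, ∠ ≈ 90.00°
|G| = 8 · 8.2462 / 1.92 ≈ 34.359
Gain = 20 log₁₀(34.359) ≈ 30.72 dB
∠G = 14.04° − 90.00° = -75.96°

At s = jω = j8:
zero (s+8): 8 + j8 → |·| = √(8²+8²) = √128 ≈ 11.314, ∠ = arctan(8/8) ≈ 45.00°
quadratic: (j8)² + 0.96·j8 + 4 = -60 + j7.68 → |·| ≈ 60.49, ∠ ≈ 172.71°
|G| = 8 · 11.314 / 60.49 ≈ 1.4963
Gain = 20 log₁₀(1.4963) ≈ 3.50 dB
∠G = 45.00° − 172.71° = -127.71°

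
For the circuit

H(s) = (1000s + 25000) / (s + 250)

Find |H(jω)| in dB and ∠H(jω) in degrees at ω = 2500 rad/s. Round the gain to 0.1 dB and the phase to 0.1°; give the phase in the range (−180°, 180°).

60.0 dB, 5.1°

Substitute s = j2500:
Numerator: 1000(j2500) + 25000 = 25000 + j2500000
Denominator: (j2500) + 250 = 250 + j2500
|N| = √(25000² + 2500000²) ≈ 2.5001e+06, ∠N ≈ 89.43°
|D| = √(250² + 2500²) ≈ 2512.5, ∠D ≈ 84.29°
|H| = 2.5001e+06 / 2512.5 ≈ 995.06
Gain = 20 log₁₀(995.06) ≈ 59.96 dB
∠H = 89.43° − 84.29° = 5.14°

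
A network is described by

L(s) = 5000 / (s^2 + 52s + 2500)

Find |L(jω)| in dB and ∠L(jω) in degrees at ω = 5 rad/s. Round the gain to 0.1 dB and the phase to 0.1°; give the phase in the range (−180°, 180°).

6.1 dB, -6.0°

At s = jω = j5:
quadratic: (j5)² + 52·j5 + 2500 = 2475 + j260 → |·| ≈ 2488.6, ∠ ≈ 6.00°
|L| = 5000 / 2488.6 ≈ 2.0092
Gain = 20 log₁₀(2.0092) ≈ 6.06 dB
∠L = 0.00° − 6.00° = -6.00°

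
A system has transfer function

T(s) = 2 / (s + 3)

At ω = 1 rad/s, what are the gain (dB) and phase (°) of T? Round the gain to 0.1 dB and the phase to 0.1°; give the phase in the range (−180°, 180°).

Substitute s = j1:
Numerator: 2 = 2 + j0
Denominator: (j1) + 3 = 3 + j1
|N| = √(2² + 0²) ≈ 2, ∠N ≈ 0.00°
|D| = √(3² + 1²) ≈ 3.1623, ∠D ≈ 18.43°
|T| = 2 / 3.1623 ≈ 0.63245
Gain = 20 log₁₀(0.63245) ≈ -3.98 dB
∠T = 0.00° − 18.43° = -18.43°

-4.0 dB, -18.4°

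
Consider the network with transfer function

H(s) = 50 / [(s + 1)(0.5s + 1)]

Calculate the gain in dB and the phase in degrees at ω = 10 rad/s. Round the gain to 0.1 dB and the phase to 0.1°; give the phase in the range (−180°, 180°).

At ω = 10 rad/s:
pole (1 + j10·1) = 1 + j10 → |·| ≈ 10.05, ∠ ≈ 84.29°
pole (1 + j10·0.5) = 1 + j5 → |·| ≈ 5.099, ∠ ≈ 78.69°
|H| = 50 · 1 / (10.05 · 5.099) ≈ 0.97571
Gain = 20 log₁₀(0.97571) ≈ -0.21 dB
∠H = (0°) − (84.29° + 78.69°) = -162.98°

-0.2 dB, -163.0°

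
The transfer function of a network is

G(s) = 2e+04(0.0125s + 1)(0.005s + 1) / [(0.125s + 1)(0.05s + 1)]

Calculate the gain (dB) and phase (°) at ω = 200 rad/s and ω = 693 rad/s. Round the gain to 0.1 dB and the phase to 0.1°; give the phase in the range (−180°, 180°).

At ω = 200 rad/s:
zero (1 + j200·0.0125) = 1 + j2.5 → |·| ≈ 2.6926, ∠ ≈ 68.20°
zero (1 + j200·0.005) = 1 + j1 → |·| ≈ 1.4142, ∠ ≈ 45.00°
pole (1 + j200·0.125) = 1 + j25 → |·| ≈ 25.02, ∠ ≈ 87.71°
pole (1 + j200·0.05) = 1 + j10 → |·| ≈ 10.05, ∠ ≈ 84.29°
|G| = 2e+04 · 2.6926 · 1.4142 / (25.02 · 10.05) ≈ 302.87
Gain = 20 log₁₀(302.87) ≈ 49.63 dB
∠G = (68.20° + 45.00°) − (87.71° + 84.29°) = -58.80°

At ω = 693 rad/s:
zero (1 + j693·0.0125) = 1 + j8.6625 → |·| ≈ 8.72, ∠ ≈ 83.41°
zero (1 + j693·0.005) = 1 + j3.465 → |·| ≈ 3.6064, ∠ ≈ 73.90°
pole (1 + j693·0.125) = 1 + j86.625 → |·| ≈ 86.631, ∠ ≈ 89.34°
pole (1 + j693·0.05) = 1 + j34.65 → |·| ≈ 34.664, ∠ ≈ 88.35°
|G| = 2e+04 · 8.72 · 3.6064 / (86.631 · 34.664) ≈ 209.44
Gain = 20 log₁₀(209.44) ≈ 46.42 dB
∠G = (83.41° + 73.90°) − (89.34° + 88.35°) = -20.38°

ω = 200: 49.6 dB, -58.8°; ω = 693: 46.4 dB, -20.4°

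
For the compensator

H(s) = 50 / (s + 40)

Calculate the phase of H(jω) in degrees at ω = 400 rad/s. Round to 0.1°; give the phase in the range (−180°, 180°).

-84.3°

Substitute s = j400:
Numerator: 50 = 50 + j0
Denominator: (j400) + 40 = 40 + j400
|N| = √(50² + 0²) ≈ 50, ∠N ≈ 0.00°
|D| = √(40² + 400²) ≈ 402, ∠D ≈ 84.29°
∠H = 0.00° − 84.29° = -84.29°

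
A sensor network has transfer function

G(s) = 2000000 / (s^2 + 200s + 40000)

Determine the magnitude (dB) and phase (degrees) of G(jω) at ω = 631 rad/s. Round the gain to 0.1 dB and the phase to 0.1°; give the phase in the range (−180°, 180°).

14.4 dB, -160.6°

At s = jω = j631:
quadratic: (j631)² + 200·j631 + 40000 = -358161 + j126200 → |·| ≈ 3.7974e+05, ∠ ≈ 160.59°
|G| = 2000000 / 3.7974e+05 ≈ 5.2668
Gain = 20 log₁₀(5.2668) ≈ 14.43 dB
∠G = 0.00° − 160.59° = -160.59°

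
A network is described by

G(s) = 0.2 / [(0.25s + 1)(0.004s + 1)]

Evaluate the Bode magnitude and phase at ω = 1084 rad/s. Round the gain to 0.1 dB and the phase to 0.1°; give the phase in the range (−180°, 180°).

At ω = 1084 rad/s:
pole (1 + j1084·0.25) = 1 + j271 → |·| ≈ 271, ∠ ≈ 89.79°
pole (1 + j1084·0.004) = 1 + j4.336 → |·| ≈ 4.4498, ∠ ≈ 77.01°
|G| = 0.2 · 1 / (271 · 4.4498) ≈ 0.00016585
Gain = 20 log₁₀(0.00016585) ≈ -75.61 dB
∠G = (0°) − (89.79° + 77.01°) = -166.80°

-75.6 dB, -166.8°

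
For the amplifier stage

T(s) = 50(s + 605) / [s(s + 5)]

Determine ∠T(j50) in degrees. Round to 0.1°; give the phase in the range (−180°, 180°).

-169.6°

At s = jω = j50:
zero (s+605): 605 + j50 → |·| = √(605²+50²) = √368525 ≈ 607.06, ∠ = arctan(50/605) ≈ 4.72°
pole (s+5): 5 + j50 → |·| = √(5²+50²) = √2525 ≈ 50.249, ∠ = arctan(50/5) ≈ 84.29°
pole at origin: |s| = 50, ∠ = 90.00° (in denominator)
∠T = 4.72° − 174.29° = -169.57°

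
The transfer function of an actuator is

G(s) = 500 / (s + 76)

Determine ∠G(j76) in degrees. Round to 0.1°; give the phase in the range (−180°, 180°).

Substitute s = j76:
Numerator: 500 = 500 + j0
Denominator: (j76) + 76 = 76 + j76
|N| = √(500² + 0²) ≈ 500, ∠N ≈ 0.00°
|D| = √(76² + 76²) ≈ 107.48, ∠D ≈ 45.00°
∠G = 0.00° − 45.00° = -45.00°

-45.0°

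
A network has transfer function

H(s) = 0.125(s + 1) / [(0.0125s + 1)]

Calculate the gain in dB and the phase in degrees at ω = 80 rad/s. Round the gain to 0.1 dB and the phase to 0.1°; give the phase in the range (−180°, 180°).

17.0 dB, 44.3°

At ω = 80 rad/s:
zero (1 + j80·1) = 1 + j80 → |·| ≈ 80.006, ∠ ≈ 89.28°
pole (1 + j80·0.0125) = 1 + j1 → |·| ≈ 1.4142, ∠ ≈ 45.00°
|H| = 0.125 · 80.006 / (1.4142) ≈ 7.0717
Gain = 20 log₁₀(7.0717) ≈ 16.99 dB
∠H = (89.28°) − (45.00°) = 44.28°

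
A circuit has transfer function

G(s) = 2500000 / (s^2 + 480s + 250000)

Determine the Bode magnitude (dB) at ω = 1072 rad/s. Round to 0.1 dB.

7.7 dB

At s = jω = j1072:
quadratic: (j1072)² + 480·j1072 + 250000 = -899184 + j514560 → |·| ≈ 1.036e+06, ∠ ≈ 150.22°
|G| = 2500000 / 1.036e+06 ≈ 2.4131
Gain = 20 log₁₀(2.4131) ≈ 7.65 dB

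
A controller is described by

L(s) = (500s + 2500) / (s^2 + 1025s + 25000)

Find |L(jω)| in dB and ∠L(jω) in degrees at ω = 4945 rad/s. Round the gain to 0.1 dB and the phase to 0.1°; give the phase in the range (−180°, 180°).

Substitute s = j4945:
Numerator: 500(j4945) + 2500 = 2500 + j2472500
Denominator: (j4945)^2 + 1025(j4945) + 25000 = -24428025 + j5068625
|N| = √(2500² + 2472500²) ≈ 2.4725e+06, ∠N ≈ 89.94°
|D| = √(24428025² + 5068625²) ≈ 2.4948e+07, ∠D ≈ 168.28°
|L| = 2.4725e+06 / 2.4948e+07 ≈ 0.099106
Gain = 20 log₁₀(0.099106) ≈ -20.08 dB
∠L = 89.94° − 168.28° = -78.34°

-20.1 dB, -78.3°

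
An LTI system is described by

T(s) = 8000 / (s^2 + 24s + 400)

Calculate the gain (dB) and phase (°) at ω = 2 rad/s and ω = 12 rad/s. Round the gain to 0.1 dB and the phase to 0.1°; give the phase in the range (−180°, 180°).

At s = jω = j2:
quadratic: (j2)² + 24·j2 + 400 = 396 + j48 → |·| ≈ 398.9, ∠ ≈ 6.91°
|T| = 8000 / 398.9 ≈ 20.055
Gain = 20 log₁₀(20.055) ≈ 26.04 dB
∠T = 0.00° − 6.91° = -6.91°

At s = jω = j12:
quadratic: (j12)² + 24·j12 + 400 = 256 + j288 → |·| ≈ 385.33, ∠ ≈ 48.37°
|T| = 8000 / 385.33 ≈ 20.761
Gain = 20 log₁₀(20.761) ≈ 26.34 dB
∠T = 0.00° − 48.37° = -48.37°

ω = 2: 26.0 dB, -6.9°; ω = 12: 26.3 dB, -48.4°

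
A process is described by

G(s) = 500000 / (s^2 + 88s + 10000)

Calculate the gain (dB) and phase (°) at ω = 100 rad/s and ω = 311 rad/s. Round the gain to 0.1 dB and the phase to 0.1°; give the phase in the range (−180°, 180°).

ω = 100: 35.1 dB, -90.0°; ω = 311: 14.8 dB, -162.5°

At s = jω = j100:
quadratic: (j100)² + 88·j100 + 10000 = 0 + j8800 → |·| ≈ 8800, ∠ ≈ 90.00°
|G| = 500000 / 8800 ≈ 56.818
Gain = 20 log₁₀(56.818) ≈ 35.09 dB
∠G = 0.00° − 90.00° = -90.00°

At s = jω = j311:
quadratic: (j311)² + 88·j311 + 10000 = -86721 + j27368 → |·| ≈ 90937, ∠ ≈ 162.48°
|G| = 500000 / 90937 ≈ 5.4983
Gain = 20 log₁₀(5.4983) ≈ 14.80 dB
∠G = 0.00° − 162.48° = -162.48°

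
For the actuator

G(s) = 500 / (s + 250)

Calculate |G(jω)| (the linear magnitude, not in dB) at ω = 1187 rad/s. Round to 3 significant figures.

At s = jω = j1187:
pole (s+250): 250 + j1187 → |·| = √(250²+1187²) = √1471469 ≈ 1213, ∠ = arctan(1187/250) ≈ 78.11°
|G| = 500 / 1213 ≈ 0.4122

0.412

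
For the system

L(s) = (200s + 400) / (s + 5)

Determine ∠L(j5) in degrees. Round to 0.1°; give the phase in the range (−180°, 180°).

23.2°

Substitute s = j5:
Numerator: 200(j5) + 400 = 400 + j1000
Denominator: (j5) + 5 = 5 + j5
|N| = √(400² + 1000²) ≈ 1077, ∠N ≈ 68.20°
|D| = √(5² + 5²) ≈ 7.0711, ∠D ≈ 45.00°
∠L = 68.20° − 45.00° = 23.20°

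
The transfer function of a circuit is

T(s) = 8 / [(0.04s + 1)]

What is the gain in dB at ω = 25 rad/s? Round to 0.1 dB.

15.1 dB

At ω = 25 rad/s:
pole (1 + j25·0.04) = 1 + j1 → |·| ≈ 1.4142, ∠ ≈ 45.00°
|T| = 8 · 1 / (1.4142) ≈ 5.6569
Gain = 20 log₁₀(5.6569) ≈ 15.05 dB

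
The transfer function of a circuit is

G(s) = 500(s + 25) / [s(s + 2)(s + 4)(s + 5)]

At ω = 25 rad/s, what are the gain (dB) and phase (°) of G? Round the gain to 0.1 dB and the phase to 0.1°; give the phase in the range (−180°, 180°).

At s = jω = j25:
zero (s+25): 25 + j25 → |·| = √(25²+25²) = √1250 ≈ 35.355, ∠ = arctan(25/25) ≈ 45.00°
pole (s+2): 2 + j25 → |·| = √(2²+25²) = √629 ≈ 25.08, ∠ = arctan(25/2) ≈ 85.43°
pole (s+4): 4 + j25 → |·| = √(4²+25²) = √641 ≈ 25.318, ∠ = arctan(25/4) ≈ 80.91°
pole (s+5): 5 + j25 → |·| = √(5²+25²) = √650 ≈ 25.495, ∠ = arctan(25/5) ≈ 78.69°
pole at origin: |s| = 25, ∠ = 90.00° (in denominator)
|G| = 500 · 35.355 / 4.0472e+05 ≈ 0.043678
Gain = 20 log₁₀(0.043678) ≈ -27.19 dB
∠G = 45.00° − 335.03° = -290.03° ≡ 69.97° (principal value)

-27.2 dB, 70.0°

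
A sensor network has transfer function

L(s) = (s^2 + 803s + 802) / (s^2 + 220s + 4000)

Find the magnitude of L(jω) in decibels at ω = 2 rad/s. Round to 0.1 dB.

-7.0 dB

Substitute s = j2:
Numerator: (j2)^2 + 803(j2) + 802 = 798 + j1606
Denominator: (j2)^2 + 220(j2) + 4000 = 3996 + j440
|N| = √(798² + 1606²) ≈ 1793.3, ∠N ≈ 63.58°
|D| = √(3996² + 440²) ≈ 4020.2, ∠D ≈ 6.28°
|L| = 1793.3 / 4020.2 ≈ 0.44607
Gain = 20 log₁₀(0.44607) ≈ -7.01 dB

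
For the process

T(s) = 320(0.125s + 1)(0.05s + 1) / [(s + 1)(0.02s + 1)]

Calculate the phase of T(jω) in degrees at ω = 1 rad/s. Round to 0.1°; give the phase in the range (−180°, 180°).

-36.2°

At ω = 1 rad/s:
zero (1 + j1·0.125) = 1 + j0.125 → |·| ≈ 1.0078, ∠ ≈ 7.13°
zero (1 + j1·0.05) = 1 + j0.05 → |·| ≈ 1.0012, ∠ ≈ 2.86°
pole (1 + j1·1) = 1 + j1 → |·| ≈ 1.4142, ∠ ≈ 45.00°
pole (1 + j1·0.02) = 1 + j0.02 → |·| ≈ 1.0002, ∠ ≈ 1.15°
∠T = (7.13° + 2.86°) − (45.00° + 1.15°) = -36.16°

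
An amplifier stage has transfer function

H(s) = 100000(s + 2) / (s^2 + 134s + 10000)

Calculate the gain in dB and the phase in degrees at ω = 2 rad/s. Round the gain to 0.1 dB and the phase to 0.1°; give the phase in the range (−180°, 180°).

At s = jω = j2:
zero (s+2): 2 + j2 → |·| = √(2²+2²) = √8 ≈ 2.8284, ∠ = arctan(2/2) ≈ 45.00°
quadratic: (j2)² + 134·j2 + 10000 = 9996 + j268 → |·| ≈ 9999.6, ∠ ≈ 1.54°
|H| = 100000 · 2.8284 / 9999.6 ≈ 28.285
Gain = 20 log₁₀(28.285) ≈ 29.03 dB
∠H = 45.00° − 1.54° = 43.46°

29.0 dB, 43.5°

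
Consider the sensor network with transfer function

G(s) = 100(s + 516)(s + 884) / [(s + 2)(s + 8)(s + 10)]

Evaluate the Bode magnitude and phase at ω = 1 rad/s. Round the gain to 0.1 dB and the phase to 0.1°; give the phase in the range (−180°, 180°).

108.0 dB, -39.2°

At s = jω = j1:
zero (s+516): 516 + j1 → |·| = √(516²+1²) = √266257 ≈ 516, ∠ = arctan(1/516) ≈ 0.11°
zero (s+884): 884 + j1 → |·| = √(884²+1²) = √781457 ≈ 884, ∠ = arctan(1/884) ≈ 0.06°
pole (s+2): 2 + j1 → |·| = √(2²+1²) = √5 ≈ 2.2361, ∠ = arctan(1/2) ≈ 26.57°
pole (s+8): 8 + j1 → |·| = √(8²+1²) = √65 ≈ 8.0623, ∠ = arctan(1/8) ≈ 7.13°
pole (s+10): 10 + j1 → |·| = √(10²+1²) = √101 ≈ 10.05, ∠ = arctan(1/10) ≈ 5.71°
|G| = 100 · 4.5614e+05 / 181.18 ≈ 2.5176e+05
Gain = 20 log₁₀(2.5176e+05) ≈ 108.02 dB
∠G = 0.17° − 39.41° = -39.24°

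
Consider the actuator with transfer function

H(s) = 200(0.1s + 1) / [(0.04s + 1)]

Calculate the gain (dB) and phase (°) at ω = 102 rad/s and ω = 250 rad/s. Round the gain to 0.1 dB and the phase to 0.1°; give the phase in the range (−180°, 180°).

ω = 102: 53.8 dB, 8.2°; ω = 250: 53.9 dB, 3.4°

At ω = 102 rad/s:
zero (1 + j102·0.1) = 1 + j10.2 → |·| ≈ 10.249, ∠ ≈ 84.40°
pole (1 + j102·0.04) = 1 + j4.08 → |·| ≈ 4.2008, ∠ ≈ 76.23°
|H| = 200 · 10.249 / (4.2008) ≈ 487.95
Gain = 20 log₁₀(487.95) ≈ 53.77 dB
∠H = (84.40°) − (76.23°) = 8.17°

At ω = 250 rad/s:
zero (1 + j250·0.1) = 1 + j25 → |·| ≈ 25.02, ∠ ≈ 87.71°
pole (1 + j250·0.04) = 1 + j10 → |·| ≈ 10.05, ∠ ≈ 84.29°
|H| = 200 · 25.02 / (10.05) ≈ 497.91
Gain = 20 log₁₀(497.91) ≈ 53.94 dB
∠H = (87.71°) − (84.29°) = 3.42°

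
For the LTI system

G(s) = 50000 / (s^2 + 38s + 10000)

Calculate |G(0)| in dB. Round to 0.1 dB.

G(0) = 50000 / 10000 = 5
20 log₁₀(5) ≈ 13.98 dB

14.0 dB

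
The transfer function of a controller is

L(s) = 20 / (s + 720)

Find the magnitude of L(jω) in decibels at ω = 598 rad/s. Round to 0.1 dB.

-33.4 dB

At s = jω = j598:
pole (s+720): 720 + j598 → |·| = √(720²+598²) = √876004 ≈ 935.95, ∠ = arctan(598/720) ≈ 39.71°
|L| = 20 / 935.95 ≈ 0.021369
Gain = 20 log₁₀(0.021369) ≈ -33.40 dB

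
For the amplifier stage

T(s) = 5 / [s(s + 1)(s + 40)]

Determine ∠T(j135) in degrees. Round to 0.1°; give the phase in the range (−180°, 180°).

At s = jω = j135:
pole (s+1): 1 + j135 → |·| = √(1²+135²) = √18226 ≈ 135, ∠ = arctan(135/1) ≈ 89.58°
pole (s+40): 40 + j135 → |·| = √(40²+135²) = √19825 ≈ 140.8, ∠ = arctan(135/40) ≈ 73.50°
pole at origin: |s| = 135, ∠ = 90.00° (in denominator)
∠T = 0.00° − 253.08° = -253.08° ≡ 106.92° (principal value)

106.9°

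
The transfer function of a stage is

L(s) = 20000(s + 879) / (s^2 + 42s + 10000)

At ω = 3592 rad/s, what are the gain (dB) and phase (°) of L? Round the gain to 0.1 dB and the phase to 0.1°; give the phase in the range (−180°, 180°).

At s = jω = j3592:
zero (s+879): 879 + j3592 → |·| = √(879²+3592²) = √13675105 ≈ 3698, ∠ = arctan(3592/879) ≈ 76.25°
quadratic: (j3592)² + 42·j3592 + 10000 = -12892464 + j150864 → |·| ≈ 1.2893e+07, ∠ ≈ 179.33°
|L| = 20000 · 3698 / 1.2893e+07 ≈ 5.7364
Gain = 20 log₁₀(5.7364) ≈ 15.17 dB
∠L = 76.25° − 179.33° = -103.08°

15.2 dB, -103.1°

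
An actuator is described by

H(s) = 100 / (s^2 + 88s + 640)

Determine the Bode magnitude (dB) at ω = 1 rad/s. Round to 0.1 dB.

Substitute s = j1:
Numerator: 100 = 100 + j0
Denominator: (j1)^2 + 88(j1) + 640 = 639 + j88
|N| = √(100² + 0²) ≈ 100, ∠N ≈ 0.00°
|D| = √(639² + 88²) ≈ 645.03, ∠D ≈ 7.84°
|H| = 100 / 645.03 ≈ 0.15503
Gain = 20 log₁₀(0.15503) ≈ -16.19 dB

-16.2 dB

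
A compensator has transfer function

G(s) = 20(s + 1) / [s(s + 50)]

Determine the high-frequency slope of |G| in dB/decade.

-20 dB/decade

Each pole contributes −20 dB/decade at high frequency; each zero contributes +20 dB/decade.
Net: 1 zero(s) − 2 pole(s) → -20 dB/decade.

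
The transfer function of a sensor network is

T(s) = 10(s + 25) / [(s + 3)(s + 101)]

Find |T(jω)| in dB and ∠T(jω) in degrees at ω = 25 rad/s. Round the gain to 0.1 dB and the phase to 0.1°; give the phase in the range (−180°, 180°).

At s = jω = j25:
zero (s+25): 25 + j25 → |·| = √(25²+25²) = √1250 ≈ 35.355, ∠ = arctan(25/25) ≈ 45.00°
pole (s+3): 3 + j25 → |·| = √(3²+25²) = √634 ≈ 25.179, ∠ = arctan(25/3) ≈ 83.16°
pole (s+101): 101 + j25 → |·| = √(101²+25²) = √10826 ≈ 104.05, ∠ = arctan(25/101) ≈ 13.90°
|T| = 10 · 35.355 / 2619.9 ≈ 0.13495
Gain = 20 log₁₀(0.13495) ≈ -17.40 dB
∠T = 45.00° − 97.06° = -52.06°

-17.4 dB, -52.1°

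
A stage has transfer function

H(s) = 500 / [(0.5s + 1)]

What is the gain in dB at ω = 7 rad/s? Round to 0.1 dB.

42.8 dB

At ω = 7 rad/s:
pole (1 + j7·0.5) = 1 + j3.5 → |·| ≈ 3.6401, ∠ ≈ 74.05°
|H| = 500 · 1 / (3.6401) ≈ 137.36
Gain = 20 log₁₀(137.36) ≈ 42.76 dB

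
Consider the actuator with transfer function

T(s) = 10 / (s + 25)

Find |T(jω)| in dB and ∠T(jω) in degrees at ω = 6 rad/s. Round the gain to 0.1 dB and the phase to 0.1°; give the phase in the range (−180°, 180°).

-8.2 dB, -13.5°

At s = jω = j6:
pole (s+25): 25 + j6 → |·| = √(25²+6²) = √661 ≈ 25.71, ∠ = arctan(6/25) ≈ 13.50°
|T| = 10 / 25.71 ≈ 0.38895
Gain = 20 log₁₀(0.38895) ≈ -8.20 dB
∠T = 0.00° − 13.50° = -13.50°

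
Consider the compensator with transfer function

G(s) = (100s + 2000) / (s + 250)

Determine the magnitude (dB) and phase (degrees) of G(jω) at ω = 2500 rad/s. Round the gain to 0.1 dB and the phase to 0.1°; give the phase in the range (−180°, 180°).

40.0 dB, 5.3°

Substitute s = j2500:
Numerator: 100(j2500) + 2000 = 2000 + j250000
Denominator: (j2500) + 250 = 250 + j2500
|N| = √(2000² + 250000²) ≈ 2.5001e+05, ∠N ≈ 89.54°
|D| = √(250² + 2500²) ≈ 2512.5, ∠D ≈ 84.29°
|G| = 2.5001e+05 / 2512.5 ≈ 99.506
Gain = 20 log₁₀(99.506) ≈ 39.96 dB
∠G = 89.54° − 84.29° = 5.25°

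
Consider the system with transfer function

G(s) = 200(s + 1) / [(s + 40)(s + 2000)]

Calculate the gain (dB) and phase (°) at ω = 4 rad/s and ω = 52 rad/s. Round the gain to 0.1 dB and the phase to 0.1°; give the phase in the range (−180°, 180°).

ω = 4: -39.8 dB, 70.1°; ω = 52: -22.0 dB, 35.0°

At s = jω = j4:
zero (s+1): 1 + j4 → |·| = √(1²+4²) = √17 ≈ 4.1231, ∠ = arctan(4/1) ≈ 75.96°
pole (s+40): 40 + j4 → |·| = √(40²+4²) = √1616 ≈ 40.2, ∠ = arctan(4/40) ≈ 5.71°
pole (s+2000): 2000 + j4 → |·| = √(2000²+4²) = √4000016 ≈ 2000, ∠ = arctan(4/2000) ≈ 0.11°
|G| = 200 · 4.1231 / 80400 ≈ 0.010256
Gain = 20 log₁₀(0.010256) ≈ -39.78 dB
∠G = 75.96° − 5.82° = 70.14°

At s = jω = j52:
zero (s+1): 1 + j52 → |·| = √(1²+52²) = √2705 ≈ 52.01, ∠ = arctan(52/1) ≈ 88.90°
pole (s+40): 40 + j52 → |·| = √(40²+52²) = √4304 ≈ 65.605, ∠ = arctan(52/40) ≈ 52.43°
pole (s+2000): 2000 + j52 → |·| = √(2000²+52²) = √4002704 ≈ 2000.7, ∠ = arctan(52/2000) ≈ 1.49°
|G| = 200 · 52.01 / 1.3126e+05 ≈ 0.079247
Gain = 20 log₁₀(0.079247) ≈ -22.02 dB
∠G = 88.90° − 53.92° = 34.98°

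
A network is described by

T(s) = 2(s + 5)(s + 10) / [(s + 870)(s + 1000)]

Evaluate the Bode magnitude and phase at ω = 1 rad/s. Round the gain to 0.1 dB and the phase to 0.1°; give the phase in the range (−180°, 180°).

-78.6 dB, 16.9°

At s = jω = j1:
zero (s+5): 5 + j1 → |·| = √(5²+1²) = √26 ≈ 5.099, ∠ = arctan(1/5) ≈ 11.31°
zero (s+10): 10 + j1 → |·| = √(10²+1²) = √101 ≈ 10.05, ∠ = arctan(1/10) ≈ 5.71°
pole (s+870): 870 + j1 → |·| = √(870²+1²) = √756901 ≈ 870, ∠ = arctan(1/870) ≈ 0.07°
pole (s+1000): 1000 + j1 → |·| = √(1000²+1²) = √1000001 ≈ 1000, ∠ = arctan(1/1000) ≈ 0.06°
|T| = 2 · 51.245 / 8.7e+05 ≈ 0.0001178
Gain = 20 log₁₀(0.0001178) ≈ -78.58 dB
∠T = 17.02° − 0.13° = 16.89°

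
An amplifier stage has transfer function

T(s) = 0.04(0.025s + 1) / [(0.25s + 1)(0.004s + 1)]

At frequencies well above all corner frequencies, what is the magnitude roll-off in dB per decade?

-20 dB/decade

Each pole contributes −20 dB/decade at high frequency; each zero contributes +20 dB/decade.
Net: 1 zero(s) − 2 pole(s) → -20 dB/decade.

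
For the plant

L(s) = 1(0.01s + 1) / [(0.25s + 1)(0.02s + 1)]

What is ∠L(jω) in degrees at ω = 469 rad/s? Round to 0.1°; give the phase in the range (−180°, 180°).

-95.5°

At ω = 469 rad/s:
zero (1 + j469·0.01) = 1 + j4.69 → |·| ≈ 4.7954, ∠ ≈ 77.96°
pole (1 + j469·0.25) = 1 + j117.25 → |·| ≈ 117.25, ∠ ≈ 89.51°
pole (1 + j469·0.02) = 1 + j9.38 → |·| ≈ 9.4332, ∠ ≈ 83.91°
∠L = (77.96°) − (89.51° + 83.91°) = -95.46°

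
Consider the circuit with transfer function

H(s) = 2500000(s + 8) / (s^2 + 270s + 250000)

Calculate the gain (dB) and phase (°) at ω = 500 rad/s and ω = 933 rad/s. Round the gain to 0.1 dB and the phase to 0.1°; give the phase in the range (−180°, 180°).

At s = jω = j500:
zero (s+8): 8 + j500 → |·| = √(8²+500²) = √250064 ≈ 500.06, ∠ = arctan(500/8) ≈ 89.08°
quadratic: (j500)² + 270·j500 + 250000 = 0 + j135000 → |·| ≈ 1.35e+05, ∠ ≈ 90.00°
|H| = 2500000 · 500.06 / 1.35e+05 ≈ 9260.4
Gain = 20 log₁₀(9260.4) ≈ 79.33 dB
∠H = 89.08° − 90.00° = -0.92°

At s = jω = j933:
zero (s+8): 8 + j933 → |·| = √(8²+933²) = √870553 ≈ 933.03, ∠ = arctan(933/8) ≈ 89.51°
quadratic: (j933)² + 270·j933 + 250000 = -620489 + j251910 → |·| ≈ 6.6968e+05, ∠ ≈ 157.90°
|H| = 2500000 · 933.03 / 6.6968e+05 ≈ 3483.1
Gain = 20 log₁₀(3483.1) ≈ 70.84 dB
∠H = 89.51° − 157.90° = -68.39°

ω = 500: 79.3 dB, -0.9°; ω = 933: 70.8 dB, -68.4°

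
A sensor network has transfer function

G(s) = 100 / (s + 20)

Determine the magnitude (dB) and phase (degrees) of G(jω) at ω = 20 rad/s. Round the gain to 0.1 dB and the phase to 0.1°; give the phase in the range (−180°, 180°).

Substitute s = j20:
Numerator: 100 = 100 + j0
Denominator: (j20) + 20 = 20 + j20
|N| = √(100² + 0²) ≈ 100, ∠N ≈ 0.00°
|D| = √(20² + 20²) ≈ 28.284, ∠D ≈ 45.00°
|G| = 100 / 28.284 ≈ 3.5356
Gain = 20 log₁₀(3.5356) ≈ 10.97 dB
∠G = 0.00° − 45.00° = -45.00°

11.0 dB, -45.0°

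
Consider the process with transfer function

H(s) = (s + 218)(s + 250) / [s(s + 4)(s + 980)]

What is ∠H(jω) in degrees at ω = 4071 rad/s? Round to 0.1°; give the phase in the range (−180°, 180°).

-83.0°

At s = jω = j4071:
zero (s+218): 218 + j4071 → |·| = √(218²+4071²) = √16620565 ≈ 4076.8, ∠ = arctan(4071/218) ≈ 86.93°
zero (s+250): 250 + j4071 → |·| = √(250²+4071²) = √16635541 ≈ 4078.7, ∠ = arctan(4071/250) ≈ 86.49°
pole (s+4): 4 + j4071 → |·| = √(4²+4071²) = √16573057 ≈ 4071, ∠ = arctan(4071/4) ≈ 89.94°
pole (s+980): 980 + j4071 → |·| = √(980²+4071²) = √17533441 ≈ 4187.3, ∠ = arctan(4071/980) ≈ 76.46°
pole at origin: |s| = 4071, ∠ = 90.00° (in denominator)
∠H = 173.42° − 256.40° = -82.98°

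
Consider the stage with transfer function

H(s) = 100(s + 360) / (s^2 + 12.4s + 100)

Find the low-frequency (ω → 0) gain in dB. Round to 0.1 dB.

H(0) = 100·360 / 100 = 360
20 log₁₀(360) ≈ 51.13 dB

51.1 dB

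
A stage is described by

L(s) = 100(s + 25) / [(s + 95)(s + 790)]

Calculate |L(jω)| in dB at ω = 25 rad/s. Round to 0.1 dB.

-26.8 dB

At s = jω = j25:
zero (s+25): 25 + j25 → |·| = √(25²+25²) = √1250 ≈ 35.355, ∠ = arctan(25/25) ≈ 45.00°
pole (s+95): 95 + j25 → |·| = √(95²+25²) = √9650 ≈ 98.234, ∠ = arctan(25/95) ≈ 14.74°
pole (s+790): 790 + j25 → |·| = √(790²+25²) = √624725 ≈ 790.4, ∠ = arctan(25/790) ≈ 1.81°
|L| = 100 · 35.355 / 77644 ≈ 0.045535
Gain = 20 log₁₀(0.045535) ≈ -26.83 dB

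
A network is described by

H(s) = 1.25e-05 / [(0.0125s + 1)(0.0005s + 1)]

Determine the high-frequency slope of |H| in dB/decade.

Each pole contributes −20 dB/decade at high frequency; each zero contributes +20 dB/decade.
Net: 0 zero(s) − 2 pole(s) → -40 dB/decade.

-40 dB/decade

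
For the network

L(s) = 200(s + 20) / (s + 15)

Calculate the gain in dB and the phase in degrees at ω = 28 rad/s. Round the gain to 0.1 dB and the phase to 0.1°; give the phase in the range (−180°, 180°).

At s = jω = j28:
zero (s+20): 20 + j28 → |·| = √(20²+28²) = √1184 ≈ 34.409, ∠ = arctan(28/20) ≈ 54.46°
pole (s+15): 15 + j28 → |·| = √(15²+28²) = √1009 ≈ 31.765, ∠ = arctan(28/15) ≈ 61.82°
|L| = 200 · 34.409 / 31.765 ≈ 216.65
Gain = 20 log₁₀(216.65) ≈ 46.72 dB
∠L = 54.46° − 61.82° = -7.36°

46.7 dB, -7.4°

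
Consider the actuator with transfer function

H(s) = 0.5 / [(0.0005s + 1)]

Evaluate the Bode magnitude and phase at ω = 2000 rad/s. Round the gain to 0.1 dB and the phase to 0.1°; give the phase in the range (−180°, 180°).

At ω = 2000 rad/s:
pole (1 + j2000·0.0005) = 1 + j1 → |·| ≈ 1.4142, ∠ ≈ 45.00°
|H| = 0.5 · 1 / (1.4142) ≈ 0.35356
Gain = 20 log₁₀(0.35356) ≈ -9.03 dB
∠H = (0°) − (45.00°) = -45.00°

-9.0 dB, -45.0°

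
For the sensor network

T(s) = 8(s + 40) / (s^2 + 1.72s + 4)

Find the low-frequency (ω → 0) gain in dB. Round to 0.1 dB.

T(0) = 8·40 / 4 = 80
20 log₁₀(80) ≈ 38.06 dB

38.1 dB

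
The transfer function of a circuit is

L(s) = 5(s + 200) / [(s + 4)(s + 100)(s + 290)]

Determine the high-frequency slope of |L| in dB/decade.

-40 dB/decade

Each pole contributes −20 dB/decade at high frequency; each zero contributes +20 dB/decade.
Net: 1 zero(s) − 3 pole(s) → -40 dB/decade.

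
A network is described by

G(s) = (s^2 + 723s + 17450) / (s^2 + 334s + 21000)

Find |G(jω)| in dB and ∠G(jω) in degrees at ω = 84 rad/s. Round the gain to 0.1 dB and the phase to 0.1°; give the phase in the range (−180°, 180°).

Substitute s = j84:
Numerator: (j84)^2 + 723(j84) + 17450 = 10394 + j60732
Denominator: (j84)^2 + 334(j84) + 21000 = 13944 + j28056
|N| = √(10394² + 60732²) ≈ 61615, ∠N ≈ 80.29°
|D| = √(13944² + 28056²) ≈ 31330, ∠D ≈ 63.57°
|G| = 61615 / 31330 ≈ 1.9666
Gain = 20 log₁₀(1.9666) ≈ 5.87 dB
∠G = 80.29° − 63.57° = 16.72°

5.9 dB, 16.7°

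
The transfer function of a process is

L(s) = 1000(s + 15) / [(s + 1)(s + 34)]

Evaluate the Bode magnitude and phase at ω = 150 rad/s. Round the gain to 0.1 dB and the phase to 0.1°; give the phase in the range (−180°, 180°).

16.3 dB, -82.6°

At s = jω = j150:
zero (s+15): 15 + j150 → |·| = √(15²+150²) = √22725 ≈ 150.75, ∠ = arctan(150/15) ≈ 84.29°
pole (s+1): 1 + j150 → |·| = √(1²+150²) = √22501 ≈ 150, ∠ = arctan(150/1) ≈ 89.62°
pole (s+34): 34 + j150 → |·| = √(34²+150²) = √23656 ≈ 153.81, ∠ = arctan(150/34) ≈ 77.23°
|L| = 1000 · 150.75 / 23072 ≈ 6.5339
Gain = 20 log₁₀(6.5339) ≈ 16.30 dB
∠L = 84.29° − 166.85° = -82.56°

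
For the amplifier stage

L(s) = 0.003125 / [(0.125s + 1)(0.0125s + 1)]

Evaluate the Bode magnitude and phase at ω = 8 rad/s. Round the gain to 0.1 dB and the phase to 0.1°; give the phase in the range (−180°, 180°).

At ω = 8 rad/s:
pole (1 + j8·0.125) = 1 + j1 → |·| ≈ 1.4142, ∠ ≈ 45.00°
pole (1 + j8·0.0125) = 1 + j0.1 → |·| ≈ 1.005, ∠ ≈ 5.71°
|L| = 0.003125 · 1 / (1.4142 · 1.005) ≈ 0.0021987
Gain = 20 log₁₀(0.0021987) ≈ -53.16 dB
∠L = (0°) − (45.00° + 5.71°) = -50.71°

-53.2 dB, -50.7°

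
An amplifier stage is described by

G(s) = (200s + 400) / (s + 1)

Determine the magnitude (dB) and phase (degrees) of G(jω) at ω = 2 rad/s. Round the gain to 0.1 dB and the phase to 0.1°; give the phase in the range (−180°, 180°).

Substitute s = j2:
Numerator: 200(j2) + 400 = 400 + j400
Denominator: (j2) + 1 = 1 + j2
|N| = √(400² + 400²) ≈ 565.69, ∠N ≈ 45.00°
|D| = √(1² + 2²) ≈ 2.2361, ∠D ≈ 63.43°
|G| = 565.69 / 2.2361 ≈ 252.98
Gain = 20 log₁₀(252.98) ≈ 48.06 dB
∠G = 45.00° − 63.43° = -18.43°

48.1 dB, -18.4°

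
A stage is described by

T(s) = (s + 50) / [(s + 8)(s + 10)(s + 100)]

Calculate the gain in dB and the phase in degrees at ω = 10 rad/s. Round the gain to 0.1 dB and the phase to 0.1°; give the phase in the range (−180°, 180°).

At s = jω = j10:
zero (s+50): 50 + j10 → |·| = √(50²+10²) = √2600 ≈ 50.99, ∠ = arctan(10/50) ≈ 11.31°
pole (s+8): 8 + j10 → |·| = √(8²+10²) = √164 ≈ 12.806, ∠ = arctan(10/8) ≈ 51.34°
pole (s+10): 10 + j10 → |·| = √(10²+10²) = √200 ≈ 14.142, ∠ = arctan(10/10) ≈ 45.00°
pole (s+100): 100 + j10 → |·| = √(100²+10²) = √10100 ≈ 100.5, ∠ = arctan(10/100) ≈ 5.71°
|T| = 1 · 50.99 / 18201 ≈ 0.0028015
Gain = 20 log₁₀(0.0028015) ≈ -51.05 dB
∠T = 11.31° − 102.05° = -90.74°

-51.1 dB, -90.7°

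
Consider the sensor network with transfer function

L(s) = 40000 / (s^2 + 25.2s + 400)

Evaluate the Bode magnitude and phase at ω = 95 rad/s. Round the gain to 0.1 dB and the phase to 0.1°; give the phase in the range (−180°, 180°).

At s = jω = j95:
quadratic: (j95)² + 25.2·j95 + 400 = -8625 + j2394 → |·| ≈ 8951.1, ∠ ≈ 164.49°
|L| = 40000 / 8951.1 ≈ 4.4687
Gain = 20 log₁₀(4.4687) ≈ 13.00 dB
∠L = 0.00° − 164.49° = -164.49°

13.0 dB, -164.5°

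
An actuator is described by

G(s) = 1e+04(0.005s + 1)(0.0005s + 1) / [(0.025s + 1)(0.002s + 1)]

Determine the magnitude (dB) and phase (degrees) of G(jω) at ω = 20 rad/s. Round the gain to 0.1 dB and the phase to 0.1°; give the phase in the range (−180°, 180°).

79.1 dB, -22.6°

At ω = 20 rad/s:
zero (1 + j20·0.005) = 1 + j0.1 → |·| ≈ 1.005, ∠ ≈ 5.71°
zero (1 + j20·0.0005) = 1 + j0.01 → |·| ≈ 1, ∠ ≈ 0.57°
pole (1 + j20·0.025) = 1 + j0.5 → |·| ≈ 1.118, ∠ ≈ 26.57°
pole (1 + j20·0.002) = 1 + j0.04 → |·| ≈ 1.0008, ∠ ≈ 2.29°
|G| = 1e+04 · 1.005 · 1 / (1.118 · 1.0008) ≈ 8982.1
Gain = 20 log₁₀(8982.1) ≈ 79.07 dB
∠G = (5.71° + 0.57°) − (26.57° + 2.29°) = -22.58°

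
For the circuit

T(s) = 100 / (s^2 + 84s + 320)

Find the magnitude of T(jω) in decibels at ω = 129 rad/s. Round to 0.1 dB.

Substitute s = j129:
Numerator: 100 = 100 + j0
Denominator: (j129)^2 + 84(j129) + 320 = -16321 + j10836
|N| = √(100² + 0²) ≈ 100, ∠N ≈ 0.00°
|D| = √(16321² + 10836²) ≈ 19591, ∠D ≈ 146.42°
|T| = 100 / 19591 ≈ 0.0051044
Gain = 20 log₁₀(0.0051044) ≈ -45.84 dB

-45.8 dB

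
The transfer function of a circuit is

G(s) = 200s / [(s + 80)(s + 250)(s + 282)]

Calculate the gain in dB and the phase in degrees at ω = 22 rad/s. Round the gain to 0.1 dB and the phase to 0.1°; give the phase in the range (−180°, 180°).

At s = jω = j22:
zero at origin: s = j22 → |·| = 22, ∠ = 90.00°
pole (s+80): 80 + j22 → |·| = √(80²+22²) = √6884 ≈ 82.97, ∠ = arctan(22/80) ≈ 15.38°
pole (s+250): 250 + j22 → |·| = √(250²+22²) = √62984 ≈ 250.97, ∠ = arctan(22/250) ≈ 5.03°
pole (s+282): 282 + j22 → |·| = √(282²+22²) = √80008 ≈ 282.86, ∠ = arctan(22/282) ≈ 4.46°
|G| = 200 · 22 / 5.89e+06 ≈ 0.00074703
Gain = 20 log₁₀(0.00074703) ≈ -62.53 dB
∠G = 90.00° − 24.87° = 65.13°

-62.5 dB, 65.1°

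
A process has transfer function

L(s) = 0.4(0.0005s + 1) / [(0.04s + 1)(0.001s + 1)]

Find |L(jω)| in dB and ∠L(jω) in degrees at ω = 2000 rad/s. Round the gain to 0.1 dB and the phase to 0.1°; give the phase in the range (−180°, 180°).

-50.0 dB, -107.7°

At ω = 2000 rad/s:
zero (1 + j2000·0.0005) = 1 + j1 → |·| ≈ 1.4142, ∠ ≈ 45.00°
pole (1 + j2000·0.04) = 1 + j80 → |·| ≈ 80.006, ∠ ≈ 89.28°
pole (1 + j2000·0.001) = 1 + j2 → |·| ≈ 2.2361, ∠ ≈ 63.43°
|L| = 0.4 · 1.4142 / (80.006 · 2.2361) ≈ 0.003162
Gain = 20 log₁₀(0.003162) ≈ -50.00 dB
∠L = (45.00°) − (89.28° + 63.43°) = -107.71°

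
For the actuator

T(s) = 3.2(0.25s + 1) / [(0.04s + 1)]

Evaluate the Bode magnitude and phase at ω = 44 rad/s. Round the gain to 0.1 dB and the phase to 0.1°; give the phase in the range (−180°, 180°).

24.8 dB, 24.4°

At ω = 44 rad/s:
zero (1 + j44·0.25) = 1 + j11 → |·| ≈ 11.045, ∠ ≈ 84.81°
pole (1 + j44·0.04) = 1 + j1.76 → |·| ≈ 2.0243, ∠ ≈ 60.40°
|T| = 3.2 · 11.045 / (2.0243) ≈ 17.46
Gain = 20 log₁₀(17.46) ≈ 24.84 dB
∠T = (84.81°) − (60.40°) = 24.41°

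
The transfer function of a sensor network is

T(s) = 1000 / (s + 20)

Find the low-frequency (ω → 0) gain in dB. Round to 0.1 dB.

34.0 dB

T(0) = 1000 / (20) = 50
20 log₁₀(50) ≈ 33.98 dB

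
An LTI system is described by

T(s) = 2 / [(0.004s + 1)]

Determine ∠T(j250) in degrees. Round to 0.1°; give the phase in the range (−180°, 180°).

-45.0°

At ω = 250 rad/s:
pole (1 + j250·0.004) = 1 + j1 → |·| ≈ 1.4142, ∠ ≈ 45.00°
∠T = (0°) − (45.00°) = -45.00°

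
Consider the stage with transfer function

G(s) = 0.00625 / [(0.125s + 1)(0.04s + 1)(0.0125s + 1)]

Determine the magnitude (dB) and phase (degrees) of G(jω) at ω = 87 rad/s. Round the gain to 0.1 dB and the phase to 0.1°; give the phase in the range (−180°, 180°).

-79.4 dB, 153.9°

At ω = 87 rad/s:
pole (1 + j87·0.125) = 1 + j10.875 → |·| ≈ 10.921, ∠ ≈ 84.75°
pole (1 + j87·0.04) = 1 + j3.48 → |·| ≈ 3.6208, ∠ ≈ 73.97°
pole (1 + j87·0.0125) = 1 + j1.0875 → |·| ≈ 1.4774, ∠ ≈ 47.40°
|G| = 0.00625 · 1 / (10.921 · 3.6208 · 1.4774) ≈ 0.00010698
Gain = 20 log₁₀(0.00010698) ≈ -79.41 dB
∠G = (0°) − (84.75° + 73.97° + 47.40°) = -206.12° ≡ 153.88° (principal value)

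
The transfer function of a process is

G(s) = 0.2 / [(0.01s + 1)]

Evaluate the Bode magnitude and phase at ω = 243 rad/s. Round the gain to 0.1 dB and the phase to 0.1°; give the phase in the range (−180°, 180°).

At ω = 243 rad/s:
pole (1 + j243·0.01) = 1 + j2.43 → |·| ≈ 2.6277, ∠ ≈ 67.63°
|G| = 0.2 · 1 / (2.6277) ≈ 0.076112
Gain = 20 log₁₀(0.076112) ≈ -22.37 dB
∠G = (0°) − (67.63°) = -67.63°

-22.4 dB, -67.6°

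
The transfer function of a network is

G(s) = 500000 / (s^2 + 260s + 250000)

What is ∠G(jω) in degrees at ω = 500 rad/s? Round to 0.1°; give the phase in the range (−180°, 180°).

At s = jω = j500:
quadratic: (j500)² + 260·j500 + 250000 = 0 + j130000 → |·| ≈ 1.3e+05, ∠ ≈ 90.00°
∠G = 0.00° − 90.00° = -90.00°

-90.0°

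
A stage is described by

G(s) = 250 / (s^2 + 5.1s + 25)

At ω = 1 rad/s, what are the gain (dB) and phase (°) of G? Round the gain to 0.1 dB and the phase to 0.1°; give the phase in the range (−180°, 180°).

20.2 dB, -12.0°

At s = jω = j1:
quadratic: (j1)² + 5.1·j1 + 25 = 24 + j5.1 → |·| ≈ 24.536, ∠ ≈ 12.00°
|G| = 250 / 24.536 ≈ 10.189
Gain = 20 log₁₀(10.189) ≈ 20.16 dB
∠G = 0.00° − 12.00° = -12.00°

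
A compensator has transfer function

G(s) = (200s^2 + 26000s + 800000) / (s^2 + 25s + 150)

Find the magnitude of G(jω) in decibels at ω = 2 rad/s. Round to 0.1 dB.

Substitute s = j2:
Numerator: 200(j2)^2 + 26000(j2) + 800000 = 799200 + j52000
Denominator: (j2)^2 + 25(j2) + 150 = 146 + j50
|N| = √(799200² + 52000²) ≈ 8.0089e+05, ∠N ≈ 3.72°
|D| = √(146² + 50²) ≈ 154.32, ∠D ≈ 18.90°
|G| = 8.0089e+05 / 154.32 ≈ 5189.8
Gain = 20 log₁₀(5189.8) ≈ 74.30 dB

74.3 dB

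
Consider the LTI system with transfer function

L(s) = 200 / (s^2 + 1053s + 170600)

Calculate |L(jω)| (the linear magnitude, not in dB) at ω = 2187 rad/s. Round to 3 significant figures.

Substitute s = j2187:
Numerator: 200 = 200 + j0
Denominator: (j2187)^2 + 1053(j2187) + 170600 = -4612369 + j2302911
|N| = √(200² + 0²) ≈ 200, ∠N ≈ 0.00°
|D| = √(4612369² + 2302911²) ≈ 5.1553e+06, ∠D ≈ 153.47°
|L| = 200 / 5.1553e+06 ≈ 3.8795e-05

3.88e-05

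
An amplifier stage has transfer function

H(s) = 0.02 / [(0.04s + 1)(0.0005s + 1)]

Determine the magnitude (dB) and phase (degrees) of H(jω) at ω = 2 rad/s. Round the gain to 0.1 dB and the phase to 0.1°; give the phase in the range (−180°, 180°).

At ω = 2 rad/s:
pole (1 + j2·0.04) = 1 + j0.08 → |·| ≈ 1.0032, ∠ ≈ 4.57°
pole (1 + j2·0.0005) = 1 + j0.001 → |·| ≈ 1, ∠ ≈ 0.06°
|H| = 0.02 · 1 / (1.0032 · 1) ≈ 0.019936
Gain = 20 log₁₀(0.019936) ≈ -34.01 dB
∠H = (0°) − (4.57° + 0.06°) = -4.63°

-34.0 dB, -4.6°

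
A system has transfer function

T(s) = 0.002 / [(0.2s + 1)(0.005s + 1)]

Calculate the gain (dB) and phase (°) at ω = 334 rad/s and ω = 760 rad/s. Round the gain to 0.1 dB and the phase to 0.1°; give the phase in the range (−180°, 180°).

ω = 334: -96.3 dB, -148.2°; ω = 760: -109.5 dB, -164.9°

At ω = 334 rad/s:
pole (1 + j334·0.2) = 1 + j66.8 → |·| ≈ 66.807, ∠ ≈ 89.14°
pole (1 + j334·0.005) = 1 + j1.67 → |·| ≈ 1.9465, ∠ ≈ 59.09°
|T| = 0.002 · 1 / (66.807 · 1.9465) ≈ 1.538e-05
Gain = 20 log₁₀(1.538e-05) ≈ -96.26 dB
∠T = (0°) − (89.14° + 59.09°) = -148.23°

At ω = 760 rad/s:
pole (1 + j760·0.2) = 1 + j152 → |·| ≈ 152, ∠ ≈ 89.62°
pole (1 + j760·0.005) = 1 + j3.8 → |·| ≈ 3.9294, ∠ ≈ 75.26°
|T| = 0.002 · 1 / (152 · 3.9294) ≈ 3.3486e-06
Gain = 20 log₁₀(3.3486e-06) ≈ -109.50 dB
∠T = (0°) − (89.62° + 75.26°) = -164.88°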